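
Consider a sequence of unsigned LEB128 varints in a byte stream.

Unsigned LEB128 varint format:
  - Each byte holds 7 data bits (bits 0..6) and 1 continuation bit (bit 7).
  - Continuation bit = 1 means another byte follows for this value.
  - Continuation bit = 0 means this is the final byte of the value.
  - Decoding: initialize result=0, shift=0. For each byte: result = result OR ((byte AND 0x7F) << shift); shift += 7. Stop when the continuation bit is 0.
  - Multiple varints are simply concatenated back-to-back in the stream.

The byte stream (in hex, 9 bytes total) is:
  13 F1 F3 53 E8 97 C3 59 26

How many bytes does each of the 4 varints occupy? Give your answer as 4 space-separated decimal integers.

  byte[0]=0x13 cont=0 payload=0x13=19: acc |= 19<<0 -> acc=19 shift=7 [end]
Varint 1: bytes[0:1] = 13 -> value 19 (1 byte(s))
  byte[1]=0xF1 cont=1 payload=0x71=113: acc |= 113<<0 -> acc=113 shift=7
  byte[2]=0xF3 cont=1 payload=0x73=115: acc |= 115<<7 -> acc=14833 shift=14
  byte[3]=0x53 cont=0 payload=0x53=83: acc |= 83<<14 -> acc=1374705 shift=21 [end]
Varint 2: bytes[1:4] = F1 F3 53 -> value 1374705 (3 byte(s))
  byte[4]=0xE8 cont=1 payload=0x68=104: acc |= 104<<0 -> acc=104 shift=7
  byte[5]=0x97 cont=1 payload=0x17=23: acc |= 23<<7 -> acc=3048 shift=14
  byte[6]=0xC3 cont=1 payload=0x43=67: acc |= 67<<14 -> acc=1100776 shift=21
  byte[7]=0x59 cont=0 payload=0x59=89: acc |= 89<<21 -> acc=187747304 shift=28 [end]
Varint 3: bytes[4:8] = E8 97 C3 59 -> value 187747304 (4 byte(s))
  byte[8]=0x26 cont=0 payload=0x26=38: acc |= 38<<0 -> acc=38 shift=7 [end]
Varint 4: bytes[8:9] = 26 -> value 38 (1 byte(s))

Answer: 1 3 4 1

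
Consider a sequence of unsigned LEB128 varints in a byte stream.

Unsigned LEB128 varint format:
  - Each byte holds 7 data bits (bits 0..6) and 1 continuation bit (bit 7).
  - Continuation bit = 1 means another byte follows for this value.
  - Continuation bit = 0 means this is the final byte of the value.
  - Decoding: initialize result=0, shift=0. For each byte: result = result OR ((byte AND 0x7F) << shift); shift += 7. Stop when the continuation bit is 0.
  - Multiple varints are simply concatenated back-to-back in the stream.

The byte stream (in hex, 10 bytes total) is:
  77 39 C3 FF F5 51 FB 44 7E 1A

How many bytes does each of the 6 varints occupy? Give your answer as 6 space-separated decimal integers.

  byte[0]=0x77 cont=0 payload=0x77=119: acc |= 119<<0 -> acc=119 shift=7 [end]
Varint 1: bytes[0:1] = 77 -> value 119 (1 byte(s))
  byte[1]=0x39 cont=0 payload=0x39=57: acc |= 57<<0 -> acc=57 shift=7 [end]
Varint 2: bytes[1:2] = 39 -> value 57 (1 byte(s))
  byte[2]=0xC3 cont=1 payload=0x43=67: acc |= 67<<0 -> acc=67 shift=7
  byte[3]=0xFF cont=1 payload=0x7F=127: acc |= 127<<7 -> acc=16323 shift=14
  byte[4]=0xF5 cont=1 payload=0x75=117: acc |= 117<<14 -> acc=1933251 shift=21
  byte[5]=0x51 cont=0 payload=0x51=81: acc |= 81<<21 -> acc=171802563 shift=28 [end]
Varint 3: bytes[2:6] = C3 FF F5 51 -> value 171802563 (4 byte(s))
  byte[6]=0xFB cont=1 payload=0x7B=123: acc |= 123<<0 -> acc=123 shift=7
  byte[7]=0x44 cont=0 payload=0x44=68: acc |= 68<<7 -> acc=8827 shift=14 [end]
Varint 4: bytes[6:8] = FB 44 -> value 8827 (2 byte(s))
  byte[8]=0x7E cont=0 payload=0x7E=126: acc |= 126<<0 -> acc=126 shift=7 [end]
Varint 5: bytes[8:9] = 7E -> value 126 (1 byte(s))
  byte[9]=0x1A cont=0 payload=0x1A=26: acc |= 26<<0 -> acc=26 shift=7 [end]
Varint 6: bytes[9:10] = 1A -> value 26 (1 byte(s))

Answer: 1 1 4 2 1 1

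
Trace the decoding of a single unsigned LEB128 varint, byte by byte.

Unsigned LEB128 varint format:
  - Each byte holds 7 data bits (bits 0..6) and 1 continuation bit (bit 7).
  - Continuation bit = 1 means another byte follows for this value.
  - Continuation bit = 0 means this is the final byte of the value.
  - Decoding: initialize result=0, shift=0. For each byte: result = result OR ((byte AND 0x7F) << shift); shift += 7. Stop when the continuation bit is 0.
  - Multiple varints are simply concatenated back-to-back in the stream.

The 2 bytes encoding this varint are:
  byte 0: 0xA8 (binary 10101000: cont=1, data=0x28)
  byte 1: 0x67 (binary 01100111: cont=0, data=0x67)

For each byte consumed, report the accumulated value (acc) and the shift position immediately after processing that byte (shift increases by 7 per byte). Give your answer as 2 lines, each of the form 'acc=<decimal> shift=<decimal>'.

Answer: acc=40 shift=7
acc=13224 shift=14

Derivation:
byte 0=0xA8: payload=0x28=40, contrib = 40<<0 = 40; acc -> 40, shift -> 7
byte 1=0x67: payload=0x67=103, contrib = 103<<7 = 13184; acc -> 13224, shift -> 14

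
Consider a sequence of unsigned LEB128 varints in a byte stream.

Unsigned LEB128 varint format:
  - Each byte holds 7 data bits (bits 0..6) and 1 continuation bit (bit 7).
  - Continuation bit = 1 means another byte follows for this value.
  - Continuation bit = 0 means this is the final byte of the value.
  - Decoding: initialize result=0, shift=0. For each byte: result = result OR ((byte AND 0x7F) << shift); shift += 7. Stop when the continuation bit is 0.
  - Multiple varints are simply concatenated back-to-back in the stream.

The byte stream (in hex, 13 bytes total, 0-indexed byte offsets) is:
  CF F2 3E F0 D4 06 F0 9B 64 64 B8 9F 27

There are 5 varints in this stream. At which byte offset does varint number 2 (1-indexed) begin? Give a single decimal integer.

  byte[0]=0xCF cont=1 payload=0x4F=79: acc |= 79<<0 -> acc=79 shift=7
  byte[1]=0xF2 cont=1 payload=0x72=114: acc |= 114<<7 -> acc=14671 shift=14
  byte[2]=0x3E cont=0 payload=0x3E=62: acc |= 62<<14 -> acc=1030479 shift=21 [end]
Varint 1: bytes[0:3] = CF F2 3E -> value 1030479 (3 byte(s))
  byte[3]=0xF0 cont=1 payload=0x70=112: acc |= 112<<0 -> acc=112 shift=7
  byte[4]=0xD4 cont=1 payload=0x54=84: acc |= 84<<7 -> acc=10864 shift=14
  byte[5]=0x06 cont=0 payload=0x06=6: acc |= 6<<14 -> acc=109168 shift=21 [end]
Varint 2: bytes[3:6] = F0 D4 06 -> value 109168 (3 byte(s))
  byte[6]=0xF0 cont=1 payload=0x70=112: acc |= 112<<0 -> acc=112 shift=7
  byte[7]=0x9B cont=1 payload=0x1B=27: acc |= 27<<7 -> acc=3568 shift=14
  byte[8]=0x64 cont=0 payload=0x64=100: acc |= 100<<14 -> acc=1641968 shift=21 [end]
Varint 3: bytes[6:9] = F0 9B 64 -> value 1641968 (3 byte(s))
  byte[9]=0x64 cont=0 payload=0x64=100: acc |= 100<<0 -> acc=100 shift=7 [end]
Varint 4: bytes[9:10] = 64 -> value 100 (1 byte(s))
  byte[10]=0xB8 cont=1 payload=0x38=56: acc |= 56<<0 -> acc=56 shift=7
  byte[11]=0x9F cont=1 payload=0x1F=31: acc |= 31<<7 -> acc=4024 shift=14
  byte[12]=0x27 cont=0 payload=0x27=39: acc |= 39<<14 -> acc=643000 shift=21 [end]
Varint 5: bytes[10:13] = B8 9F 27 -> value 643000 (3 byte(s))

Answer: 3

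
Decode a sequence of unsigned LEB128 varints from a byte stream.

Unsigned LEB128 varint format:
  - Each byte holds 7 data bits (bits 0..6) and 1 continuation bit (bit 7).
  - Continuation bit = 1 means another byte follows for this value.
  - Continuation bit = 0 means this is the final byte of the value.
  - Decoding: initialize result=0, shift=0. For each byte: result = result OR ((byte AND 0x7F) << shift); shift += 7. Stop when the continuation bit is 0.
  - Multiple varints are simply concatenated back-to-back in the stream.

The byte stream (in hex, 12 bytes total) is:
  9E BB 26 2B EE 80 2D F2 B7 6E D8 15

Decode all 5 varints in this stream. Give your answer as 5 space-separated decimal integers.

  byte[0]=0x9E cont=1 payload=0x1E=30: acc |= 30<<0 -> acc=30 shift=7
  byte[1]=0xBB cont=1 payload=0x3B=59: acc |= 59<<7 -> acc=7582 shift=14
  byte[2]=0x26 cont=0 payload=0x26=38: acc |= 38<<14 -> acc=630174 shift=21 [end]
Varint 1: bytes[0:3] = 9E BB 26 -> value 630174 (3 byte(s))
  byte[3]=0x2B cont=0 payload=0x2B=43: acc |= 43<<0 -> acc=43 shift=7 [end]
Varint 2: bytes[3:4] = 2B -> value 43 (1 byte(s))
  byte[4]=0xEE cont=1 payload=0x6E=110: acc |= 110<<0 -> acc=110 shift=7
  byte[5]=0x80 cont=1 payload=0x00=0: acc |= 0<<7 -> acc=110 shift=14
  byte[6]=0x2D cont=0 payload=0x2D=45: acc |= 45<<14 -> acc=737390 shift=21 [end]
Varint 3: bytes[4:7] = EE 80 2D -> value 737390 (3 byte(s))
  byte[7]=0xF2 cont=1 payload=0x72=114: acc |= 114<<0 -> acc=114 shift=7
  byte[8]=0xB7 cont=1 payload=0x37=55: acc |= 55<<7 -> acc=7154 shift=14
  byte[9]=0x6E cont=0 payload=0x6E=110: acc |= 110<<14 -> acc=1809394 shift=21 [end]
Varint 4: bytes[7:10] = F2 B7 6E -> value 1809394 (3 byte(s))
  byte[10]=0xD8 cont=1 payload=0x58=88: acc |= 88<<0 -> acc=88 shift=7
  byte[11]=0x15 cont=0 payload=0x15=21: acc |= 21<<7 -> acc=2776 shift=14 [end]
Varint 5: bytes[10:12] = D8 15 -> value 2776 (2 byte(s))

Answer: 630174 43 737390 1809394 2776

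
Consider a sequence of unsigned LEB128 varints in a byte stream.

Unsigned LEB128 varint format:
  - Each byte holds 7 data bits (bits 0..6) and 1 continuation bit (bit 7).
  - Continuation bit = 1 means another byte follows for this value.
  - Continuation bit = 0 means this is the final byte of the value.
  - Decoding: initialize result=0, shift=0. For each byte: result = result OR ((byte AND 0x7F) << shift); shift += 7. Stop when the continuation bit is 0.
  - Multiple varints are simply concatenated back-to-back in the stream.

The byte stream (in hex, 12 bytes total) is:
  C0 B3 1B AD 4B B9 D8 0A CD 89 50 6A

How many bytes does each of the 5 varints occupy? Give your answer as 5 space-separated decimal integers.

Answer: 3 2 3 3 1

Derivation:
  byte[0]=0xC0 cont=1 payload=0x40=64: acc |= 64<<0 -> acc=64 shift=7
  byte[1]=0xB3 cont=1 payload=0x33=51: acc |= 51<<7 -> acc=6592 shift=14
  byte[2]=0x1B cont=0 payload=0x1B=27: acc |= 27<<14 -> acc=448960 shift=21 [end]
Varint 1: bytes[0:3] = C0 B3 1B -> value 448960 (3 byte(s))
  byte[3]=0xAD cont=1 payload=0x2D=45: acc |= 45<<0 -> acc=45 shift=7
  byte[4]=0x4B cont=0 payload=0x4B=75: acc |= 75<<7 -> acc=9645 shift=14 [end]
Varint 2: bytes[3:5] = AD 4B -> value 9645 (2 byte(s))
  byte[5]=0xB9 cont=1 payload=0x39=57: acc |= 57<<0 -> acc=57 shift=7
  byte[6]=0xD8 cont=1 payload=0x58=88: acc |= 88<<7 -> acc=11321 shift=14
  byte[7]=0x0A cont=0 payload=0x0A=10: acc |= 10<<14 -> acc=175161 shift=21 [end]
Varint 3: bytes[5:8] = B9 D8 0A -> value 175161 (3 byte(s))
  byte[8]=0xCD cont=1 payload=0x4D=77: acc |= 77<<0 -> acc=77 shift=7
  byte[9]=0x89 cont=1 payload=0x09=9: acc |= 9<<7 -> acc=1229 shift=14
  byte[10]=0x50 cont=0 payload=0x50=80: acc |= 80<<14 -> acc=1311949 shift=21 [end]
Varint 4: bytes[8:11] = CD 89 50 -> value 1311949 (3 byte(s))
  byte[11]=0x6A cont=0 payload=0x6A=106: acc |= 106<<0 -> acc=106 shift=7 [end]
Varint 5: bytes[11:12] = 6A -> value 106 (1 byte(s))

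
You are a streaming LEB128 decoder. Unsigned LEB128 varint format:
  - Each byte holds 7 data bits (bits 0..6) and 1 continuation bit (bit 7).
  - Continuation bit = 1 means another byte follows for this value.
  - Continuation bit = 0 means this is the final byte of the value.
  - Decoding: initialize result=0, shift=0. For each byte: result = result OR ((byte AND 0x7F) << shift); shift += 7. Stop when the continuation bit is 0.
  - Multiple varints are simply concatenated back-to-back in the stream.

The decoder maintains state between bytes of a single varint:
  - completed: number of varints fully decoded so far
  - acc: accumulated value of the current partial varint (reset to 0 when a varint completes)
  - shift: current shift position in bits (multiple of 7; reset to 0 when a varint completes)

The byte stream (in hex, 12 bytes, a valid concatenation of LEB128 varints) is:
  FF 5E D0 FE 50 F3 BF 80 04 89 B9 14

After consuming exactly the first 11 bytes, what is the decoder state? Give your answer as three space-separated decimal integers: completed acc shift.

byte[0]=0xFF cont=1 payload=0x7F: acc |= 127<<0 -> completed=0 acc=127 shift=7
byte[1]=0x5E cont=0 payload=0x5E: varint #1 complete (value=12159); reset -> completed=1 acc=0 shift=0
byte[2]=0xD0 cont=1 payload=0x50: acc |= 80<<0 -> completed=1 acc=80 shift=7
byte[3]=0xFE cont=1 payload=0x7E: acc |= 126<<7 -> completed=1 acc=16208 shift=14
byte[4]=0x50 cont=0 payload=0x50: varint #2 complete (value=1326928); reset -> completed=2 acc=0 shift=0
byte[5]=0xF3 cont=1 payload=0x73: acc |= 115<<0 -> completed=2 acc=115 shift=7
byte[6]=0xBF cont=1 payload=0x3F: acc |= 63<<7 -> completed=2 acc=8179 shift=14
byte[7]=0x80 cont=1 payload=0x00: acc |= 0<<14 -> completed=2 acc=8179 shift=21
byte[8]=0x04 cont=0 payload=0x04: varint #3 complete (value=8396787); reset -> completed=3 acc=0 shift=0
byte[9]=0x89 cont=1 payload=0x09: acc |= 9<<0 -> completed=3 acc=9 shift=7
byte[10]=0xB9 cont=1 payload=0x39: acc |= 57<<7 -> completed=3 acc=7305 shift=14

Answer: 3 7305 14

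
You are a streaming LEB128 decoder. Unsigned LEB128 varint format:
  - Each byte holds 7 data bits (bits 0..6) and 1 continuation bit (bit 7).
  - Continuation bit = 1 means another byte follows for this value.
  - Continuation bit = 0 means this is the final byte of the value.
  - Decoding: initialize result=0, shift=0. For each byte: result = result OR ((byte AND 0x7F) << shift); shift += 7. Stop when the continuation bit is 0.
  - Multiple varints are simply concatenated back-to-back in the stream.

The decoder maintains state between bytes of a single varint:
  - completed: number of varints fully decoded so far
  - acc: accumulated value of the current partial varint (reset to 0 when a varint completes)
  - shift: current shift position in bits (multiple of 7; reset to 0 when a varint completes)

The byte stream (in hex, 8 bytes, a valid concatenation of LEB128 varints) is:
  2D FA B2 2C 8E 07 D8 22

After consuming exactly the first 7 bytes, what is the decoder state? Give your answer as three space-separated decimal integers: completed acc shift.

Answer: 3 88 7

Derivation:
byte[0]=0x2D cont=0 payload=0x2D: varint #1 complete (value=45); reset -> completed=1 acc=0 shift=0
byte[1]=0xFA cont=1 payload=0x7A: acc |= 122<<0 -> completed=1 acc=122 shift=7
byte[2]=0xB2 cont=1 payload=0x32: acc |= 50<<7 -> completed=1 acc=6522 shift=14
byte[3]=0x2C cont=0 payload=0x2C: varint #2 complete (value=727418); reset -> completed=2 acc=0 shift=0
byte[4]=0x8E cont=1 payload=0x0E: acc |= 14<<0 -> completed=2 acc=14 shift=7
byte[5]=0x07 cont=0 payload=0x07: varint #3 complete (value=910); reset -> completed=3 acc=0 shift=0
byte[6]=0xD8 cont=1 payload=0x58: acc |= 88<<0 -> completed=3 acc=88 shift=7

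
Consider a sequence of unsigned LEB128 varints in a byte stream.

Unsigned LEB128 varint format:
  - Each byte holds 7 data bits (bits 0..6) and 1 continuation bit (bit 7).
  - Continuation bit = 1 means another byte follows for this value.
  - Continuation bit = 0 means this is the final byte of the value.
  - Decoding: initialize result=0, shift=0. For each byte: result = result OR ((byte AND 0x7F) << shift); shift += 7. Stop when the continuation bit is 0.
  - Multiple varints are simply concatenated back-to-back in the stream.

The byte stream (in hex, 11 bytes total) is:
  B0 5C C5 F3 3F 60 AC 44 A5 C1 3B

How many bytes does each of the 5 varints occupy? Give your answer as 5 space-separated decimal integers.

Answer: 2 3 1 2 3

Derivation:
  byte[0]=0xB0 cont=1 payload=0x30=48: acc |= 48<<0 -> acc=48 shift=7
  byte[1]=0x5C cont=0 payload=0x5C=92: acc |= 92<<7 -> acc=11824 shift=14 [end]
Varint 1: bytes[0:2] = B0 5C -> value 11824 (2 byte(s))
  byte[2]=0xC5 cont=1 payload=0x45=69: acc |= 69<<0 -> acc=69 shift=7
  byte[3]=0xF3 cont=1 payload=0x73=115: acc |= 115<<7 -> acc=14789 shift=14
  byte[4]=0x3F cont=0 payload=0x3F=63: acc |= 63<<14 -> acc=1046981 shift=21 [end]
Varint 2: bytes[2:5] = C5 F3 3F -> value 1046981 (3 byte(s))
  byte[5]=0x60 cont=0 payload=0x60=96: acc |= 96<<0 -> acc=96 shift=7 [end]
Varint 3: bytes[5:6] = 60 -> value 96 (1 byte(s))
  byte[6]=0xAC cont=1 payload=0x2C=44: acc |= 44<<0 -> acc=44 shift=7
  byte[7]=0x44 cont=0 payload=0x44=68: acc |= 68<<7 -> acc=8748 shift=14 [end]
Varint 4: bytes[6:8] = AC 44 -> value 8748 (2 byte(s))
  byte[8]=0xA5 cont=1 payload=0x25=37: acc |= 37<<0 -> acc=37 shift=7
  byte[9]=0xC1 cont=1 payload=0x41=65: acc |= 65<<7 -> acc=8357 shift=14
  byte[10]=0x3B cont=0 payload=0x3B=59: acc |= 59<<14 -> acc=975013 shift=21 [end]
Varint 5: bytes[8:11] = A5 C1 3B -> value 975013 (3 byte(s))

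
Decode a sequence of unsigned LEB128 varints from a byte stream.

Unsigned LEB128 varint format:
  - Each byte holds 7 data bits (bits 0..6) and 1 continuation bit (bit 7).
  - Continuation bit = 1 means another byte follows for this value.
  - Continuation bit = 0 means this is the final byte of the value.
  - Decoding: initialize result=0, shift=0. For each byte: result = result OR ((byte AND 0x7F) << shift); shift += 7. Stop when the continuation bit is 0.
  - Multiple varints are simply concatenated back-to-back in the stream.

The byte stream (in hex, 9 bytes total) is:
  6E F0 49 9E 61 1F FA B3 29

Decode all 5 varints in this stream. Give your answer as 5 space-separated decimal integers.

Answer: 110 9456 12446 31 678394

Derivation:
  byte[0]=0x6E cont=0 payload=0x6E=110: acc |= 110<<0 -> acc=110 shift=7 [end]
Varint 1: bytes[0:1] = 6E -> value 110 (1 byte(s))
  byte[1]=0xF0 cont=1 payload=0x70=112: acc |= 112<<0 -> acc=112 shift=7
  byte[2]=0x49 cont=0 payload=0x49=73: acc |= 73<<7 -> acc=9456 shift=14 [end]
Varint 2: bytes[1:3] = F0 49 -> value 9456 (2 byte(s))
  byte[3]=0x9E cont=1 payload=0x1E=30: acc |= 30<<0 -> acc=30 shift=7
  byte[4]=0x61 cont=0 payload=0x61=97: acc |= 97<<7 -> acc=12446 shift=14 [end]
Varint 3: bytes[3:5] = 9E 61 -> value 12446 (2 byte(s))
  byte[5]=0x1F cont=0 payload=0x1F=31: acc |= 31<<0 -> acc=31 shift=7 [end]
Varint 4: bytes[5:6] = 1F -> value 31 (1 byte(s))
  byte[6]=0xFA cont=1 payload=0x7A=122: acc |= 122<<0 -> acc=122 shift=7
  byte[7]=0xB3 cont=1 payload=0x33=51: acc |= 51<<7 -> acc=6650 shift=14
  byte[8]=0x29 cont=0 payload=0x29=41: acc |= 41<<14 -> acc=678394 shift=21 [end]
Varint 5: bytes[6:9] = FA B3 29 -> value 678394 (3 byte(s))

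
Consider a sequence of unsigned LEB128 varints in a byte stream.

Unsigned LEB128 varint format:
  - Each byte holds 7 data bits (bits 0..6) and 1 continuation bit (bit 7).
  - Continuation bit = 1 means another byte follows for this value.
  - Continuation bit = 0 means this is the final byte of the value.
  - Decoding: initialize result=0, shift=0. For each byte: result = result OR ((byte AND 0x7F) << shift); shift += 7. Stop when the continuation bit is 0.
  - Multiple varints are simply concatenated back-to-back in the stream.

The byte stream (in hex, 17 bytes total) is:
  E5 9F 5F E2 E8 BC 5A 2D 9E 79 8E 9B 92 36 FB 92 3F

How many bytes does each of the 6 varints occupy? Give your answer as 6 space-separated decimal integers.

  byte[0]=0xE5 cont=1 payload=0x65=101: acc |= 101<<0 -> acc=101 shift=7
  byte[1]=0x9F cont=1 payload=0x1F=31: acc |= 31<<7 -> acc=4069 shift=14
  byte[2]=0x5F cont=0 payload=0x5F=95: acc |= 95<<14 -> acc=1560549 shift=21 [end]
Varint 1: bytes[0:3] = E5 9F 5F -> value 1560549 (3 byte(s))
  byte[3]=0xE2 cont=1 payload=0x62=98: acc |= 98<<0 -> acc=98 shift=7
  byte[4]=0xE8 cont=1 payload=0x68=104: acc |= 104<<7 -> acc=13410 shift=14
  byte[5]=0xBC cont=1 payload=0x3C=60: acc |= 60<<14 -> acc=996450 shift=21
  byte[6]=0x5A cont=0 payload=0x5A=90: acc |= 90<<21 -> acc=189740130 shift=28 [end]
Varint 2: bytes[3:7] = E2 E8 BC 5A -> value 189740130 (4 byte(s))
  byte[7]=0x2D cont=0 payload=0x2D=45: acc |= 45<<0 -> acc=45 shift=7 [end]
Varint 3: bytes[7:8] = 2D -> value 45 (1 byte(s))
  byte[8]=0x9E cont=1 payload=0x1E=30: acc |= 30<<0 -> acc=30 shift=7
  byte[9]=0x79 cont=0 payload=0x79=121: acc |= 121<<7 -> acc=15518 shift=14 [end]
Varint 4: bytes[8:10] = 9E 79 -> value 15518 (2 byte(s))
  byte[10]=0x8E cont=1 payload=0x0E=14: acc |= 14<<0 -> acc=14 shift=7
  byte[11]=0x9B cont=1 payload=0x1B=27: acc |= 27<<7 -> acc=3470 shift=14
  byte[12]=0x92 cont=1 payload=0x12=18: acc |= 18<<14 -> acc=298382 shift=21
  byte[13]=0x36 cont=0 payload=0x36=54: acc |= 54<<21 -> acc=113544590 shift=28 [end]
Varint 5: bytes[10:14] = 8E 9B 92 36 -> value 113544590 (4 byte(s))
  byte[14]=0xFB cont=1 payload=0x7B=123: acc |= 123<<0 -> acc=123 shift=7
  byte[15]=0x92 cont=1 payload=0x12=18: acc |= 18<<7 -> acc=2427 shift=14
  byte[16]=0x3F cont=0 payload=0x3F=63: acc |= 63<<14 -> acc=1034619 shift=21 [end]
Varint 6: bytes[14:17] = FB 92 3F -> value 1034619 (3 byte(s))

Answer: 3 4 1 2 4 3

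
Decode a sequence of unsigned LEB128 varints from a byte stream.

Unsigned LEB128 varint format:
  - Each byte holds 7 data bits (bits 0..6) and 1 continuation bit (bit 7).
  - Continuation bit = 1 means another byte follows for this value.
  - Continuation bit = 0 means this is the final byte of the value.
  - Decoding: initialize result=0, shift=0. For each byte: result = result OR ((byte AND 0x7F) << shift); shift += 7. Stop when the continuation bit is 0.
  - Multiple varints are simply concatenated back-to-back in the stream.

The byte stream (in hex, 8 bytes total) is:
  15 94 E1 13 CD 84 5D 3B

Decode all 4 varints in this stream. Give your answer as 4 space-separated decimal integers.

Answer: 21 323732 1524301 59

Derivation:
  byte[0]=0x15 cont=0 payload=0x15=21: acc |= 21<<0 -> acc=21 shift=7 [end]
Varint 1: bytes[0:1] = 15 -> value 21 (1 byte(s))
  byte[1]=0x94 cont=1 payload=0x14=20: acc |= 20<<0 -> acc=20 shift=7
  byte[2]=0xE1 cont=1 payload=0x61=97: acc |= 97<<7 -> acc=12436 shift=14
  byte[3]=0x13 cont=0 payload=0x13=19: acc |= 19<<14 -> acc=323732 shift=21 [end]
Varint 2: bytes[1:4] = 94 E1 13 -> value 323732 (3 byte(s))
  byte[4]=0xCD cont=1 payload=0x4D=77: acc |= 77<<0 -> acc=77 shift=7
  byte[5]=0x84 cont=1 payload=0x04=4: acc |= 4<<7 -> acc=589 shift=14
  byte[6]=0x5D cont=0 payload=0x5D=93: acc |= 93<<14 -> acc=1524301 shift=21 [end]
Varint 3: bytes[4:7] = CD 84 5D -> value 1524301 (3 byte(s))
  byte[7]=0x3B cont=0 payload=0x3B=59: acc |= 59<<0 -> acc=59 shift=7 [end]
Varint 4: bytes[7:8] = 3B -> value 59 (1 byte(s))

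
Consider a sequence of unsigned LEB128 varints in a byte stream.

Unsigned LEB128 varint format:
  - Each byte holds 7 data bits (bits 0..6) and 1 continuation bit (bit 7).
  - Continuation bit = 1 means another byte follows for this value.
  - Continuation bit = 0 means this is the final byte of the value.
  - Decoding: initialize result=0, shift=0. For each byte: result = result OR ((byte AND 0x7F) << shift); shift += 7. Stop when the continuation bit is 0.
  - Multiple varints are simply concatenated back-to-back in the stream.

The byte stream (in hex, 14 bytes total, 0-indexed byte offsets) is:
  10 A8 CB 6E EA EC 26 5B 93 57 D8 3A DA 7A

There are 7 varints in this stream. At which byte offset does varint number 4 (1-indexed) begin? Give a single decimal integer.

  byte[0]=0x10 cont=0 payload=0x10=16: acc |= 16<<0 -> acc=16 shift=7 [end]
Varint 1: bytes[0:1] = 10 -> value 16 (1 byte(s))
  byte[1]=0xA8 cont=1 payload=0x28=40: acc |= 40<<0 -> acc=40 shift=7
  byte[2]=0xCB cont=1 payload=0x4B=75: acc |= 75<<7 -> acc=9640 shift=14
  byte[3]=0x6E cont=0 payload=0x6E=110: acc |= 110<<14 -> acc=1811880 shift=21 [end]
Varint 2: bytes[1:4] = A8 CB 6E -> value 1811880 (3 byte(s))
  byte[4]=0xEA cont=1 payload=0x6A=106: acc |= 106<<0 -> acc=106 shift=7
  byte[5]=0xEC cont=1 payload=0x6C=108: acc |= 108<<7 -> acc=13930 shift=14
  byte[6]=0x26 cont=0 payload=0x26=38: acc |= 38<<14 -> acc=636522 shift=21 [end]
Varint 3: bytes[4:7] = EA EC 26 -> value 636522 (3 byte(s))
  byte[7]=0x5B cont=0 payload=0x5B=91: acc |= 91<<0 -> acc=91 shift=7 [end]
Varint 4: bytes[7:8] = 5B -> value 91 (1 byte(s))
  byte[8]=0x93 cont=1 payload=0x13=19: acc |= 19<<0 -> acc=19 shift=7
  byte[9]=0x57 cont=0 payload=0x57=87: acc |= 87<<7 -> acc=11155 shift=14 [end]
Varint 5: bytes[8:10] = 93 57 -> value 11155 (2 byte(s))
  byte[10]=0xD8 cont=1 payload=0x58=88: acc |= 88<<0 -> acc=88 shift=7
  byte[11]=0x3A cont=0 payload=0x3A=58: acc |= 58<<7 -> acc=7512 shift=14 [end]
Varint 6: bytes[10:12] = D8 3A -> value 7512 (2 byte(s))
  byte[12]=0xDA cont=1 payload=0x5A=90: acc |= 90<<0 -> acc=90 shift=7
  byte[13]=0x7A cont=0 payload=0x7A=122: acc |= 122<<7 -> acc=15706 shift=14 [end]
Varint 7: bytes[12:14] = DA 7A -> value 15706 (2 byte(s))

Answer: 7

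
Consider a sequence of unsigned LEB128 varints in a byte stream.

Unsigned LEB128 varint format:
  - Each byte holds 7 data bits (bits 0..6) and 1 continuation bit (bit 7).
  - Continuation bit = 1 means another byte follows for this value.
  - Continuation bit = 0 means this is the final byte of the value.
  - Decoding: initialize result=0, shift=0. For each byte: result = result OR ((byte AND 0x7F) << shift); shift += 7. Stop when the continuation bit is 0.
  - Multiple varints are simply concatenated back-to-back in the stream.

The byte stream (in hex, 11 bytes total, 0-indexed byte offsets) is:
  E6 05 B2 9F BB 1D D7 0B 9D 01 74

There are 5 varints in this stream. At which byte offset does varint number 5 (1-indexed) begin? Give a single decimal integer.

  byte[0]=0xE6 cont=1 payload=0x66=102: acc |= 102<<0 -> acc=102 shift=7
  byte[1]=0x05 cont=0 payload=0x05=5: acc |= 5<<7 -> acc=742 shift=14 [end]
Varint 1: bytes[0:2] = E6 05 -> value 742 (2 byte(s))
  byte[2]=0xB2 cont=1 payload=0x32=50: acc |= 50<<0 -> acc=50 shift=7
  byte[3]=0x9F cont=1 payload=0x1F=31: acc |= 31<<7 -> acc=4018 shift=14
  byte[4]=0xBB cont=1 payload=0x3B=59: acc |= 59<<14 -> acc=970674 shift=21
  byte[5]=0x1D cont=0 payload=0x1D=29: acc |= 29<<21 -> acc=61788082 shift=28 [end]
Varint 2: bytes[2:6] = B2 9F BB 1D -> value 61788082 (4 byte(s))
  byte[6]=0xD7 cont=1 payload=0x57=87: acc |= 87<<0 -> acc=87 shift=7
  byte[7]=0x0B cont=0 payload=0x0B=11: acc |= 11<<7 -> acc=1495 shift=14 [end]
Varint 3: bytes[6:8] = D7 0B -> value 1495 (2 byte(s))
  byte[8]=0x9D cont=1 payload=0x1D=29: acc |= 29<<0 -> acc=29 shift=7
  byte[9]=0x01 cont=0 payload=0x01=1: acc |= 1<<7 -> acc=157 shift=14 [end]
Varint 4: bytes[8:10] = 9D 01 -> value 157 (2 byte(s))
  byte[10]=0x74 cont=0 payload=0x74=116: acc |= 116<<0 -> acc=116 shift=7 [end]
Varint 5: bytes[10:11] = 74 -> value 116 (1 byte(s))

Answer: 10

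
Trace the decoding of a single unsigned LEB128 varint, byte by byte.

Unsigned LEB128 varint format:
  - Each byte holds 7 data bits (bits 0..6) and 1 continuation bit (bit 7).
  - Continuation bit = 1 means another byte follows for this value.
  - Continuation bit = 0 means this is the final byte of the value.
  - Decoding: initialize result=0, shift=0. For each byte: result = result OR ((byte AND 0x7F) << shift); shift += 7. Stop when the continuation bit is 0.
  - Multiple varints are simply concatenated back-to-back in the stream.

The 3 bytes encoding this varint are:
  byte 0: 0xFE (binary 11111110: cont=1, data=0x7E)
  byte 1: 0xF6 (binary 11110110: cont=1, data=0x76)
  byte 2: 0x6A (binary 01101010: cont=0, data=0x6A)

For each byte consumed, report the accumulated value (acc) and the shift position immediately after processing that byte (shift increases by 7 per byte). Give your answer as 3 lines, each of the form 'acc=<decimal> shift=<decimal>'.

Answer: acc=126 shift=7
acc=15230 shift=14
acc=1751934 shift=21

Derivation:
byte 0=0xFE: payload=0x7E=126, contrib = 126<<0 = 126; acc -> 126, shift -> 7
byte 1=0xF6: payload=0x76=118, contrib = 118<<7 = 15104; acc -> 15230, shift -> 14
byte 2=0x6A: payload=0x6A=106, contrib = 106<<14 = 1736704; acc -> 1751934, shift -> 21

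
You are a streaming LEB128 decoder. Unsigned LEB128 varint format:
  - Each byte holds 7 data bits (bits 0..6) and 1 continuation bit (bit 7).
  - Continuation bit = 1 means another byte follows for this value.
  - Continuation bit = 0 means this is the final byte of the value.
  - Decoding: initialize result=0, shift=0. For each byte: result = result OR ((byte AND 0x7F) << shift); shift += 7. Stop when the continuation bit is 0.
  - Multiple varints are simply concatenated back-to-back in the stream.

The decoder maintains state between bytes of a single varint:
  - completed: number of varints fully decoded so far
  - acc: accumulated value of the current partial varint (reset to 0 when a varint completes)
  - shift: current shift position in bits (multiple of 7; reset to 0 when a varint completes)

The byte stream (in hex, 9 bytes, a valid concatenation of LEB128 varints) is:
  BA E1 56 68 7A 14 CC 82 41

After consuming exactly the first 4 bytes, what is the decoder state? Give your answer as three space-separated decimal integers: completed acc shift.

Answer: 2 0 0

Derivation:
byte[0]=0xBA cont=1 payload=0x3A: acc |= 58<<0 -> completed=0 acc=58 shift=7
byte[1]=0xE1 cont=1 payload=0x61: acc |= 97<<7 -> completed=0 acc=12474 shift=14
byte[2]=0x56 cont=0 payload=0x56: varint #1 complete (value=1421498); reset -> completed=1 acc=0 shift=0
byte[3]=0x68 cont=0 payload=0x68: varint #2 complete (value=104); reset -> completed=2 acc=0 shift=0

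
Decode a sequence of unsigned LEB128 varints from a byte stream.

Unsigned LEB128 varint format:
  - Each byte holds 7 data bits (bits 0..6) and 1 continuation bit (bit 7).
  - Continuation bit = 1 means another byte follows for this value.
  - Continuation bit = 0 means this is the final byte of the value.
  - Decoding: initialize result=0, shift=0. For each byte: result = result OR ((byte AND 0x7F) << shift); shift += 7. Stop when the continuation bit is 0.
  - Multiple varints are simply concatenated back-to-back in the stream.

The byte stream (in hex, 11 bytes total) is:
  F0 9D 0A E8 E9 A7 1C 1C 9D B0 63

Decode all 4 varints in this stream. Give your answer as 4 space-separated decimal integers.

  byte[0]=0xF0 cont=1 payload=0x70=112: acc |= 112<<0 -> acc=112 shift=7
  byte[1]=0x9D cont=1 payload=0x1D=29: acc |= 29<<7 -> acc=3824 shift=14
  byte[2]=0x0A cont=0 payload=0x0A=10: acc |= 10<<14 -> acc=167664 shift=21 [end]
Varint 1: bytes[0:3] = F0 9D 0A -> value 167664 (3 byte(s))
  byte[3]=0xE8 cont=1 payload=0x68=104: acc |= 104<<0 -> acc=104 shift=7
  byte[4]=0xE9 cont=1 payload=0x69=105: acc |= 105<<7 -> acc=13544 shift=14
  byte[5]=0xA7 cont=1 payload=0x27=39: acc |= 39<<14 -> acc=652520 shift=21
  byte[6]=0x1C cont=0 payload=0x1C=28: acc |= 28<<21 -> acc=59372776 shift=28 [end]
Varint 2: bytes[3:7] = E8 E9 A7 1C -> value 59372776 (4 byte(s))
  byte[7]=0x1C cont=0 payload=0x1C=28: acc |= 28<<0 -> acc=28 shift=7 [end]
Varint 3: bytes[7:8] = 1C -> value 28 (1 byte(s))
  byte[8]=0x9D cont=1 payload=0x1D=29: acc |= 29<<0 -> acc=29 shift=7
  byte[9]=0xB0 cont=1 payload=0x30=48: acc |= 48<<7 -> acc=6173 shift=14
  byte[10]=0x63 cont=0 payload=0x63=99: acc |= 99<<14 -> acc=1628189 shift=21 [end]
Varint 4: bytes[8:11] = 9D B0 63 -> value 1628189 (3 byte(s))

Answer: 167664 59372776 28 1628189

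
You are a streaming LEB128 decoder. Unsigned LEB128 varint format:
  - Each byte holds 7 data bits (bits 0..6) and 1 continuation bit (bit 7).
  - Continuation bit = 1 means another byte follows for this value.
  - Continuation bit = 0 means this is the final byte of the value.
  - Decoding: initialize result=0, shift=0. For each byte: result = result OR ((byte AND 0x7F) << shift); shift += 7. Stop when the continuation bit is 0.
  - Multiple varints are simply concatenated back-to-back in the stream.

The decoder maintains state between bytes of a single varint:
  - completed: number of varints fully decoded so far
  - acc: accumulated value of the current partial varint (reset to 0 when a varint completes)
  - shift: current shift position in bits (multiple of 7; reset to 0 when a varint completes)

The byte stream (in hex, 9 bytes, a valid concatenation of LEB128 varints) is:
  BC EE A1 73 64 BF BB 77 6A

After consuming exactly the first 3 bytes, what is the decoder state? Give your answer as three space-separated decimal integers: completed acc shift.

byte[0]=0xBC cont=1 payload=0x3C: acc |= 60<<0 -> completed=0 acc=60 shift=7
byte[1]=0xEE cont=1 payload=0x6E: acc |= 110<<7 -> completed=0 acc=14140 shift=14
byte[2]=0xA1 cont=1 payload=0x21: acc |= 33<<14 -> completed=0 acc=554812 shift=21

Answer: 0 554812 21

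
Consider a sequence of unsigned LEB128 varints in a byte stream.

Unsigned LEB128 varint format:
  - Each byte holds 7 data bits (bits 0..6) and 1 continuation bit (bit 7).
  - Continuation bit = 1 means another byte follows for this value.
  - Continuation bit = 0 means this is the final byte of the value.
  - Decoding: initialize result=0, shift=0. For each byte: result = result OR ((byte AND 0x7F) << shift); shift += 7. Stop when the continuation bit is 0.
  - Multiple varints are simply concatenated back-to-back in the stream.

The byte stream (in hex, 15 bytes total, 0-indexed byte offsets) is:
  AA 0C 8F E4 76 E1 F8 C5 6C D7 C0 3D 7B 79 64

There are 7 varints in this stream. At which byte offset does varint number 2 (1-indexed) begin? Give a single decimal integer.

Answer: 2

Derivation:
  byte[0]=0xAA cont=1 payload=0x2A=42: acc |= 42<<0 -> acc=42 shift=7
  byte[1]=0x0C cont=0 payload=0x0C=12: acc |= 12<<7 -> acc=1578 shift=14 [end]
Varint 1: bytes[0:2] = AA 0C -> value 1578 (2 byte(s))
  byte[2]=0x8F cont=1 payload=0x0F=15: acc |= 15<<0 -> acc=15 shift=7
  byte[3]=0xE4 cont=1 payload=0x64=100: acc |= 100<<7 -> acc=12815 shift=14
  byte[4]=0x76 cont=0 payload=0x76=118: acc |= 118<<14 -> acc=1946127 shift=21 [end]
Varint 2: bytes[2:5] = 8F E4 76 -> value 1946127 (3 byte(s))
  byte[5]=0xE1 cont=1 payload=0x61=97: acc |= 97<<0 -> acc=97 shift=7
  byte[6]=0xF8 cont=1 payload=0x78=120: acc |= 120<<7 -> acc=15457 shift=14
  byte[7]=0xC5 cont=1 payload=0x45=69: acc |= 69<<14 -> acc=1145953 shift=21
  byte[8]=0x6C cont=0 payload=0x6C=108: acc |= 108<<21 -> acc=227638369 shift=28 [end]
Varint 3: bytes[5:9] = E1 F8 C5 6C -> value 227638369 (4 byte(s))
  byte[9]=0xD7 cont=1 payload=0x57=87: acc |= 87<<0 -> acc=87 shift=7
  byte[10]=0xC0 cont=1 payload=0x40=64: acc |= 64<<7 -> acc=8279 shift=14
  byte[11]=0x3D cont=0 payload=0x3D=61: acc |= 61<<14 -> acc=1007703 shift=21 [end]
Varint 4: bytes[9:12] = D7 C0 3D -> value 1007703 (3 byte(s))
  byte[12]=0x7B cont=0 payload=0x7B=123: acc |= 123<<0 -> acc=123 shift=7 [end]
Varint 5: bytes[12:13] = 7B -> value 123 (1 byte(s))
  byte[13]=0x79 cont=0 payload=0x79=121: acc |= 121<<0 -> acc=121 shift=7 [end]
Varint 6: bytes[13:14] = 79 -> value 121 (1 byte(s))
  byte[14]=0x64 cont=0 payload=0x64=100: acc |= 100<<0 -> acc=100 shift=7 [end]
Varint 7: bytes[14:15] = 64 -> value 100 (1 byte(s))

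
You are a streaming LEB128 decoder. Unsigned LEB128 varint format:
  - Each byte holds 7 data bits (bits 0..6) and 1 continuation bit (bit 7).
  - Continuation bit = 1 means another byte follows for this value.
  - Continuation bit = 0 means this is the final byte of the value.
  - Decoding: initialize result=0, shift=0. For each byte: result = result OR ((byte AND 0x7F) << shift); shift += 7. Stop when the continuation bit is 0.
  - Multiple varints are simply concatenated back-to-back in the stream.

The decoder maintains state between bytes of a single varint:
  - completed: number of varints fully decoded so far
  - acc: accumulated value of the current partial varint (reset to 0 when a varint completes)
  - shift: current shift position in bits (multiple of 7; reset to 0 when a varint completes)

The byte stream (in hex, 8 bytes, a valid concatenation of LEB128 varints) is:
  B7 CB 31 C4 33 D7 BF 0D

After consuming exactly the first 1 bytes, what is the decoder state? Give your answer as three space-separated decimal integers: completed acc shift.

byte[0]=0xB7 cont=1 payload=0x37: acc |= 55<<0 -> completed=0 acc=55 shift=7

Answer: 0 55 7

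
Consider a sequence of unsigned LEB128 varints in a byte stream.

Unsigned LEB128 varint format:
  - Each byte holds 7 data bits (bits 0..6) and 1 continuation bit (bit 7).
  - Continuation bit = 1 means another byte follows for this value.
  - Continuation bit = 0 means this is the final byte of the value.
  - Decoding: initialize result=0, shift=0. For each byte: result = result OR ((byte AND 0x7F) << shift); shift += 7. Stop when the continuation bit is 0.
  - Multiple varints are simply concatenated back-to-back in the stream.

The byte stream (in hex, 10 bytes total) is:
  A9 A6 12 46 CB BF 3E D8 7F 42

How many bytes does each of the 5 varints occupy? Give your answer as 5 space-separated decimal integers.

Answer: 3 1 3 2 1

Derivation:
  byte[0]=0xA9 cont=1 payload=0x29=41: acc |= 41<<0 -> acc=41 shift=7
  byte[1]=0xA6 cont=1 payload=0x26=38: acc |= 38<<7 -> acc=4905 shift=14
  byte[2]=0x12 cont=0 payload=0x12=18: acc |= 18<<14 -> acc=299817 shift=21 [end]
Varint 1: bytes[0:3] = A9 A6 12 -> value 299817 (3 byte(s))
  byte[3]=0x46 cont=0 payload=0x46=70: acc |= 70<<0 -> acc=70 shift=7 [end]
Varint 2: bytes[3:4] = 46 -> value 70 (1 byte(s))
  byte[4]=0xCB cont=1 payload=0x4B=75: acc |= 75<<0 -> acc=75 shift=7
  byte[5]=0xBF cont=1 payload=0x3F=63: acc |= 63<<7 -> acc=8139 shift=14
  byte[6]=0x3E cont=0 payload=0x3E=62: acc |= 62<<14 -> acc=1023947 shift=21 [end]
Varint 3: bytes[4:7] = CB BF 3E -> value 1023947 (3 byte(s))
  byte[7]=0xD8 cont=1 payload=0x58=88: acc |= 88<<0 -> acc=88 shift=7
  byte[8]=0x7F cont=0 payload=0x7F=127: acc |= 127<<7 -> acc=16344 shift=14 [end]
Varint 4: bytes[7:9] = D8 7F -> value 16344 (2 byte(s))
  byte[9]=0x42 cont=0 payload=0x42=66: acc |= 66<<0 -> acc=66 shift=7 [end]
Varint 5: bytes[9:10] = 42 -> value 66 (1 byte(s))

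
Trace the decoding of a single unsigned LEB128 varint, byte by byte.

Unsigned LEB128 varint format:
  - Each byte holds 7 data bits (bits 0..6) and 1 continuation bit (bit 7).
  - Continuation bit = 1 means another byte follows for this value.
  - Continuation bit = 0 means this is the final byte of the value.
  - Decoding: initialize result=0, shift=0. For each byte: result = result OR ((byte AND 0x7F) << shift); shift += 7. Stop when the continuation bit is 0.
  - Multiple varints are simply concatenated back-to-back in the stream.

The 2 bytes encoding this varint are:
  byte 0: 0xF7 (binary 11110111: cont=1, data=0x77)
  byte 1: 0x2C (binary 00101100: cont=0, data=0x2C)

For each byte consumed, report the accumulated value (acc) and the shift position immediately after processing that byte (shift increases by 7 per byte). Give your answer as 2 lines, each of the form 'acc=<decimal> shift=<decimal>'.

byte 0=0xF7: payload=0x77=119, contrib = 119<<0 = 119; acc -> 119, shift -> 7
byte 1=0x2C: payload=0x2C=44, contrib = 44<<7 = 5632; acc -> 5751, shift -> 14

Answer: acc=119 shift=7
acc=5751 shift=14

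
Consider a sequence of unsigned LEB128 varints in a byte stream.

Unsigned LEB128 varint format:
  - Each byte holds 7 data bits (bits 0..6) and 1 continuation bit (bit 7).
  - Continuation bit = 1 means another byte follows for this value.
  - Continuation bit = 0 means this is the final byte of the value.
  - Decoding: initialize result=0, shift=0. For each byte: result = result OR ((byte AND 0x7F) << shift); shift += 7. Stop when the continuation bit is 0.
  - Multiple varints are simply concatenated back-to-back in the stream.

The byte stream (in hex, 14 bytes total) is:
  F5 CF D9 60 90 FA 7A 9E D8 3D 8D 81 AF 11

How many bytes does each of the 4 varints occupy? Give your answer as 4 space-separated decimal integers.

Answer: 4 3 3 4

Derivation:
  byte[0]=0xF5 cont=1 payload=0x75=117: acc |= 117<<0 -> acc=117 shift=7
  byte[1]=0xCF cont=1 payload=0x4F=79: acc |= 79<<7 -> acc=10229 shift=14
  byte[2]=0xD9 cont=1 payload=0x59=89: acc |= 89<<14 -> acc=1468405 shift=21
  byte[3]=0x60 cont=0 payload=0x60=96: acc |= 96<<21 -> acc=202794997 shift=28 [end]
Varint 1: bytes[0:4] = F5 CF D9 60 -> value 202794997 (4 byte(s))
  byte[4]=0x90 cont=1 payload=0x10=16: acc |= 16<<0 -> acc=16 shift=7
  byte[5]=0xFA cont=1 payload=0x7A=122: acc |= 122<<7 -> acc=15632 shift=14
  byte[6]=0x7A cont=0 payload=0x7A=122: acc |= 122<<14 -> acc=2014480 shift=21 [end]
Varint 2: bytes[4:7] = 90 FA 7A -> value 2014480 (3 byte(s))
  byte[7]=0x9E cont=1 payload=0x1E=30: acc |= 30<<0 -> acc=30 shift=7
  byte[8]=0xD8 cont=1 payload=0x58=88: acc |= 88<<7 -> acc=11294 shift=14
  byte[9]=0x3D cont=0 payload=0x3D=61: acc |= 61<<14 -> acc=1010718 shift=21 [end]
Varint 3: bytes[7:10] = 9E D8 3D -> value 1010718 (3 byte(s))
  byte[10]=0x8D cont=1 payload=0x0D=13: acc |= 13<<0 -> acc=13 shift=7
  byte[11]=0x81 cont=1 payload=0x01=1: acc |= 1<<7 -> acc=141 shift=14
  byte[12]=0xAF cont=1 payload=0x2F=47: acc |= 47<<14 -> acc=770189 shift=21
  byte[13]=0x11 cont=0 payload=0x11=17: acc |= 17<<21 -> acc=36421773 shift=28 [end]
Varint 4: bytes[10:14] = 8D 81 AF 11 -> value 36421773 (4 byte(s))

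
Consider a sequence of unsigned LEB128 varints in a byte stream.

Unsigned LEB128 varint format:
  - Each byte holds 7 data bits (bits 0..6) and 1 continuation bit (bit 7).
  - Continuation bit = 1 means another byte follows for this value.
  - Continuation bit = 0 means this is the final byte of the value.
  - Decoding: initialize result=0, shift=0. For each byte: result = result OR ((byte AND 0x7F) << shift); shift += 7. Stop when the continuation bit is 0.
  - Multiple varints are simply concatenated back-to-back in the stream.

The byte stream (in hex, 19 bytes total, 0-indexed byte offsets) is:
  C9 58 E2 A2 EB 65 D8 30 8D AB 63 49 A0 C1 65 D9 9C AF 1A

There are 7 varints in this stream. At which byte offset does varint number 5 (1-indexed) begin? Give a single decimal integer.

  byte[0]=0xC9 cont=1 payload=0x49=73: acc |= 73<<0 -> acc=73 shift=7
  byte[1]=0x58 cont=0 payload=0x58=88: acc |= 88<<7 -> acc=11337 shift=14 [end]
Varint 1: bytes[0:2] = C9 58 -> value 11337 (2 byte(s))
  byte[2]=0xE2 cont=1 payload=0x62=98: acc |= 98<<0 -> acc=98 shift=7
  byte[3]=0xA2 cont=1 payload=0x22=34: acc |= 34<<7 -> acc=4450 shift=14
  byte[4]=0xEB cont=1 payload=0x6B=107: acc |= 107<<14 -> acc=1757538 shift=21
  byte[5]=0x65 cont=0 payload=0x65=101: acc |= 101<<21 -> acc=213569890 shift=28 [end]
Varint 2: bytes[2:6] = E2 A2 EB 65 -> value 213569890 (4 byte(s))
  byte[6]=0xD8 cont=1 payload=0x58=88: acc |= 88<<0 -> acc=88 shift=7
  byte[7]=0x30 cont=0 payload=0x30=48: acc |= 48<<7 -> acc=6232 shift=14 [end]
Varint 3: bytes[6:8] = D8 30 -> value 6232 (2 byte(s))
  byte[8]=0x8D cont=1 payload=0x0D=13: acc |= 13<<0 -> acc=13 shift=7
  byte[9]=0xAB cont=1 payload=0x2B=43: acc |= 43<<7 -> acc=5517 shift=14
  byte[10]=0x63 cont=0 payload=0x63=99: acc |= 99<<14 -> acc=1627533 shift=21 [end]
Varint 4: bytes[8:11] = 8D AB 63 -> value 1627533 (3 byte(s))
  byte[11]=0x49 cont=0 payload=0x49=73: acc |= 73<<0 -> acc=73 shift=7 [end]
Varint 5: bytes[11:12] = 49 -> value 73 (1 byte(s))
  byte[12]=0xA0 cont=1 payload=0x20=32: acc |= 32<<0 -> acc=32 shift=7
  byte[13]=0xC1 cont=1 payload=0x41=65: acc |= 65<<7 -> acc=8352 shift=14
  byte[14]=0x65 cont=0 payload=0x65=101: acc |= 101<<14 -> acc=1663136 shift=21 [end]
Varint 6: bytes[12:15] = A0 C1 65 -> value 1663136 (3 byte(s))
  byte[15]=0xD9 cont=1 payload=0x59=89: acc |= 89<<0 -> acc=89 shift=7
  byte[16]=0x9C cont=1 payload=0x1C=28: acc |= 28<<7 -> acc=3673 shift=14
  byte[17]=0xAF cont=1 payload=0x2F=47: acc |= 47<<14 -> acc=773721 shift=21
  byte[18]=0x1A cont=0 payload=0x1A=26: acc |= 26<<21 -> acc=55299673 shift=28 [end]
Varint 7: bytes[15:19] = D9 9C AF 1A -> value 55299673 (4 byte(s))

Answer: 11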